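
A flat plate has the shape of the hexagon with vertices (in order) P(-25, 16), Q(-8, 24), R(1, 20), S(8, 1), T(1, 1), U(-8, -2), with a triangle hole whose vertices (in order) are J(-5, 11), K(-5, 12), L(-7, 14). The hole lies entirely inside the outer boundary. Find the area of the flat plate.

Outer boundary:
Apply the surveyor's formula: 2A = Σ (x_i·y_{i+1} − x_{i+1}·y_i), indices taken mod 6.
Σ = (-472) + (-184) + (-159) + (7) + (6) + (-178) = -980
Area = |Σ|/2 = 490.
Hole:
J→K: (-5)(12) − (-5)(11) = -5
K→L: (-5)(14) − (-7)(12) = 14
L→J: (-7)(11) − (-5)(14) = -7
Σ = 2
Area = |Σ|/2 = 1.
Net area = 490 − 1 = 489.

489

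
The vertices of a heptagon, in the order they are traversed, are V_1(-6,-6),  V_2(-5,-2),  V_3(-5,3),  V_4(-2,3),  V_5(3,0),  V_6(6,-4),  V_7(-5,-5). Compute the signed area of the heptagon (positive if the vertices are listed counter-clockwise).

-61.5

Apply the shoelace formula: 2A = Σ (x_i·y_{i+1} − x_{i+1}·y_i), indices taken mod 7.
Σ = (-18) + (-25) + (-9) + (-9) + (-12) + (-50) + (0) = -123
Signed area = Σ/2 = -61.5 (negative ⇒ clockwise traversal).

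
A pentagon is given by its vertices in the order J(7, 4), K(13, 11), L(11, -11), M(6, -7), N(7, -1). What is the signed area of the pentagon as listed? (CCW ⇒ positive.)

-86

Apply Gauss's area formula: 2A = Σ (x_i·y_{i+1} − x_{i+1}·y_i), indices taken mod 5.
Cross-terms: 25, -264, -11, 43, 35  ⇒  Σ = -172
Signed area = Σ/2 = -86 (negative ⇒ clockwise traversal).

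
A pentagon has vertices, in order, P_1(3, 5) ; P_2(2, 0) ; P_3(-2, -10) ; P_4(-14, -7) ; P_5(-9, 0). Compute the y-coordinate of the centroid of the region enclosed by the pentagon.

-19/6

Apply the shoelace (surveyor's) formula. First the cross-terms c_i = x_i·y_{i+1} − x_{i+1}·y_i:
  -10, -20, -126, -63, -45  ⇒  2A = -264, A = -132.
Then Σ (y_i + y_{i+1})·c_i = 2508, so ȳ = 2508 / (6·(-132)) = -19/6.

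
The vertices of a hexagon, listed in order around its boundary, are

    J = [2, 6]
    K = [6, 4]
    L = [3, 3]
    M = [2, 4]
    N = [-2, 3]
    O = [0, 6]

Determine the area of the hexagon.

Apply Gauss's area formula: 2A = Σ (x_i·y_{i+1} − x_{i+1}·y_i), indices taken mod 6.
Cross-terms: -28, 6, 6, 14, -12, -12  ⇒  Σ = -26
Area = |Σ|/2 = 13.

13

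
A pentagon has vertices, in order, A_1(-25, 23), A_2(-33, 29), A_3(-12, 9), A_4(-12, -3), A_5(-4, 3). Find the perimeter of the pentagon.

|A_1A_2| = √((-8)² + (6)²) = √100 = 10
|A_2A_3| = √((21)² + (-20)²) = √841 = 29
|A_3A_4| = √((0)² + (-12)²) = √144 = 12
|A_4A_5| = √((8)² + (6)²) = √100 = 10
|A_5A_1| = √((-21)² + (20)²) = √841 = 29
Perimeter = 10 + 29 + 12 + 10 + 29 = 90.

90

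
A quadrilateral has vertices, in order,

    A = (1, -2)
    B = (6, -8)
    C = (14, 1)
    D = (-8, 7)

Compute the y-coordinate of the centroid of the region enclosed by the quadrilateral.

3/79

Apply the shoelace formula. First the cross-terms c_i = x_i·y_{i+1} − x_{i+1}·y_i:
  4, 118, 106, 9  ⇒  2A = 237, A = 118.5.
Then Σ (y_i + y_{i+1})·c_i = 27, so ȳ = 27 / (6·118.5) = 3/79.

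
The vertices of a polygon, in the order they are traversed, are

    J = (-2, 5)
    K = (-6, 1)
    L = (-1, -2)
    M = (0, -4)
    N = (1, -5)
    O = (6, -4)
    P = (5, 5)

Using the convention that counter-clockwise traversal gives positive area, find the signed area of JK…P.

Apply the surveyor's formula: 2A = Σ (x_i·y_{i+1} − x_{i+1}·y_i), indices taken mod 7.
Σ = (28) + (13) + (4) + (4) + (26) + (50) + (35) = 160
Signed area = Σ/2 = 80 (positive ⇒ counter-clockwise traversal).

80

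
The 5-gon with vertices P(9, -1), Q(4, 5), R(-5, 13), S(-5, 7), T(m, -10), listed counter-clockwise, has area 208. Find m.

The doubled signed area Σ (x_i y_{i+1} − x_{i+1} y_i) is linear in m.
With m=0 it equals 296; the coefficient of m is -8 (from the two edges through T).
So -8·m + 296 = 2·208 = 416 ⇒ m = -15.

-15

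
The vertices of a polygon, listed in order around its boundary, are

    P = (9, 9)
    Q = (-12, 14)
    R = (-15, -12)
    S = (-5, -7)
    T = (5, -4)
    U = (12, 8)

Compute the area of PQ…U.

Apply Gauss's area formula: 2A = Σ (x_i·y_{i+1} − x_{i+1}·y_i), indices taken mod 6.
P→Q: (9)(14) − (-12)(9) = 234
Q→R: (-12)(-12) − (-15)(14) = 354
R→S: (-15)(-7) − (-5)(-12) = 45
S→T: (-5)(-4) − (5)(-7) = 55
T→U: (5)(8) − (12)(-4) = 88
U→P: (12)(9) − (9)(8) = 36
Σ = 812
Area = |Σ|/2 = 406.

406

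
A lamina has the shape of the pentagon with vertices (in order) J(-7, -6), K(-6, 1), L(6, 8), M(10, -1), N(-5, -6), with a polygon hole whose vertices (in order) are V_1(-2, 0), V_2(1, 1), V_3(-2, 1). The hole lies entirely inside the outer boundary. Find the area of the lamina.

Outer boundary:
Apply the surveyor's formula: 2A = Σ (x_i·y_{i+1} − x_{i+1}·y_i), indices taken mod 5.
Σ = (-43) + (-54) + (-86) + (-65) + (-12) = -260
Area = |Σ|/2 = 130.
Hole:
V_1→V_2: (-2)(1) − (1)(0) = -2
V_2→V_3: (1)(1) − (-2)(1) = 3
V_3→V_1: (-2)(0) − (-2)(1) = 2
Σ = 3
Area = |Σ|/2 = 1.5.
Net area = 130 − 1.5 = 128.5.

128.5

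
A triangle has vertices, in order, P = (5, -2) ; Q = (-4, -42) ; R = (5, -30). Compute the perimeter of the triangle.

84

|PQ| = √((-9)² + (-40)²) = √1681 = 41
|QR| = √((9)² + (12)²) = √225 = 15
|RP| = √((0)² + (28)²) = √784 = 28
Perimeter = 41 + 15 + 28 = 84.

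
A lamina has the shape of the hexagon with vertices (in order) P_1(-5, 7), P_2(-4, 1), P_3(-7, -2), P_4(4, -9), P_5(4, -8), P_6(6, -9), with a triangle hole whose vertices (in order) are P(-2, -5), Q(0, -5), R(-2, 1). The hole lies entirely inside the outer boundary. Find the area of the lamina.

Outer boundary:
Apply the surveyor's formula: 2A = Σ (x_i·y_{i+1} − x_{i+1}·y_i), indices taken mod 6.
Σ = (23) + (15) + (71) + (4) + (12) + (-3) = 122
Area = |Σ|/2 = 61.
Hole:
Apply the surveyor's formula: 2A = Σ (x_i·y_{i+1} − x_{i+1}·y_i), indices taken mod 3.
Cross-terms: 10, -10, 12  ⇒  Σ = 12
Area = |Σ|/2 = 6.
Net area = 61 − 6 = 55.

55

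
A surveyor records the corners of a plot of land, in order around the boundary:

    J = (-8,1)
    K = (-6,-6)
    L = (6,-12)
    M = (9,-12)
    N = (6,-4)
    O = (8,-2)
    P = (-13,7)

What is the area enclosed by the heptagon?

163.5

J→K: (-8)(-6) − (-6)(1) = 54
K→L: (-6)(-12) − (6)(-6) = 108
L→M: (6)(-12) − (9)(-12) = 36
M→N: (9)(-4) − (6)(-12) = 36
N→O: (6)(-2) − (8)(-4) = 20
O→P: (8)(7) − (-13)(-2) = 30
P→J: (-13)(1) − (-8)(7) = 43
Σ = 327
Area = |Σ|/2 = 163.5.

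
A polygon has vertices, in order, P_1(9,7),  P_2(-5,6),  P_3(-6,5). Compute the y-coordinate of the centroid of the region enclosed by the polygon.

Apply Gauss's area formula. First the cross-terms c_i = x_i·y_{i+1} − x_{i+1}·y_i:
  89, 11, -87  ⇒  2A = 13, A = 6.5.
Then Σ (y_i + y_{i+1})·c_i = 234, so ȳ = 234 / (6·6.5) = 6.

6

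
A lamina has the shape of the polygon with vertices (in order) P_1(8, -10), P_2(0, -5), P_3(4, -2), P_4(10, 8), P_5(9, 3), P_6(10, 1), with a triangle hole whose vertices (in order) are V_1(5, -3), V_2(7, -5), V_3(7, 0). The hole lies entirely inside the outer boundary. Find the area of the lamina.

Outer boundary:
Apply the surveyor's formula: 2A = Σ (x_i·y_{i+1} − x_{i+1}·y_i), indices taken mod 6.
Σ = (-40) + (20) + (52) + (-42) + (-21) + (-108) = -139
Area = |Σ|/2 = 69.5.
Hole:
Apply the shoelace (surveyor's) formula: 2A = Σ (x_i·y_{i+1} − x_{i+1}·y_i), indices taken mod 3.
Σ = (-4) + (35) + (-21) = 10
Area = |Σ|/2 = 5.
Net area = 69.5 − 5 = 64.5.

64.5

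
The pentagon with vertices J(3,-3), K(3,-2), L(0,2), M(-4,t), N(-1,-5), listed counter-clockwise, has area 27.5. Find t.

Write out the shoelace sum; only the two edges meeting at M involve t:
2·Area = [(0·t − (-4)·2) + ((-4)·(-5) − (-1)·t)] + 27
       = 1·t + 55 = 55
⇒ t = 0.

0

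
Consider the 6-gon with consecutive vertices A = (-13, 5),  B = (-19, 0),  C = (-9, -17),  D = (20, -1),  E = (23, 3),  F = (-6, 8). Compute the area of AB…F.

563

Σ = (95) + (323) + (349) + (83) + (202) + (74) = 1126
Area = |Σ|/2 = 563.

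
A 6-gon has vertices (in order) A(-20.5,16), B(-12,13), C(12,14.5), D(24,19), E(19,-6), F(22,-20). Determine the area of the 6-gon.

667.75

Apply the surveyor's formula: 2A = Σ (x_i·y_{i+1} − x_{i+1}·y_i), indices taken mod 6.
Σ = (-74.5) + (-330) + (-120) + (-505) + (-248) + (-58) = -1335.5
Area = |Σ|/2 = 667.75.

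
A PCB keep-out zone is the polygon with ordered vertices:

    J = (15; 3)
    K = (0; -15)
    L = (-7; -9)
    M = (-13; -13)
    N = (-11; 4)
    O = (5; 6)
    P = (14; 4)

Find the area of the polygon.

359.5

Apply Gauss's area formula: 2A = Σ (x_i·y_{i+1} − x_{i+1}·y_i), indices taken mod 7.
Cross-terms: -225, -105, -26, -195, -86, -64, -18  ⇒  Σ = -719
Area = |Σ|/2 = 359.5.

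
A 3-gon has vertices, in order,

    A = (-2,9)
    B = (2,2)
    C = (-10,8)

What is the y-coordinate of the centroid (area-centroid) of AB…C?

Apply the shoelace (surveyor's) formula. First the cross-terms c_i = x_i·y_{i+1} − x_{i+1}·y_i:
  -22, 36, -74  ⇒  2A = -60, A = -30.
Then Σ (y_i + y_{i+1})·c_i = -1140, so ȳ = -1140 / (6·(-30)) = 19/3.

19/3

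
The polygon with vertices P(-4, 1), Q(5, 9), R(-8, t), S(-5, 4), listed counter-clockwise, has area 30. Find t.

5

Write out the shoelace sum; only the two edges meeting at R involve t:
2·Area = [(5·t − (-8)·9) + ((-8)·4 − (-5)·t)] + -30
       = 10·t + 10 = 60
⇒ t = 5.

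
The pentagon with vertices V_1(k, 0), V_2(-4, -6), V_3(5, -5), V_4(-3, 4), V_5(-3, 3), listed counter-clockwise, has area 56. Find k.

The doubled signed area Σ (x_i y_{i+1} − x_{i+1} y_i) is linear in k.
With k=0 it equals 58; the coefficient of k is -9 (from the two edges through V_1).
So -9·k + 58 = 2·56 = 112 ⇒ k = -6.

-6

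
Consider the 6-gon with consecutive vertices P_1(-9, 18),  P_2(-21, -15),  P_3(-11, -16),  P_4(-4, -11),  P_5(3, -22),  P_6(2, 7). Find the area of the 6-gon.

513

Apply the shoelace (surveyor's) formula: 2A = Σ (x_i·y_{i+1} − x_{i+1}·y_i), indices taken mod 6.
Cross-terms: 513, 171, 57, 121, 65, 99  ⇒  Σ = 1026
Area = |Σ|/2 = 513.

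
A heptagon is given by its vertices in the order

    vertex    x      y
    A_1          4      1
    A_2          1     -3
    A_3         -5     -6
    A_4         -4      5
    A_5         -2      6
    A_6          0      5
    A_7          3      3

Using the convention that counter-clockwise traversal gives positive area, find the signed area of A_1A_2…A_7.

-65.5

Apply the shoelace (surveyor's) formula: 2A = Σ (x_i·y_{i+1} − x_{i+1}·y_i), indices taken mod 7.
Σ = (-13) + (-21) + (-49) + (-14) + (-10) + (-15) + (-9) = -131
Signed area = Σ/2 = -65.5 (negative ⇒ clockwise traversal).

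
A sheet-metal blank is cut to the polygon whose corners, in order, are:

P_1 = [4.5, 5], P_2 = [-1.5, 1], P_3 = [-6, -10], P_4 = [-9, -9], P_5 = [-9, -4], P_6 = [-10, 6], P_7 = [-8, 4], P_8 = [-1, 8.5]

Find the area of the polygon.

Σ = (12) + (21) + (-36) + (-45) + (-94) + (8) + (-64) + (-43.25) = -241.25
Area = |Σ|/2 = 120.625.

120.625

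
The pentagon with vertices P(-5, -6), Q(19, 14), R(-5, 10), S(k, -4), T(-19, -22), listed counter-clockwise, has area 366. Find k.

The doubled signed area Σ (x_i y_{i+1} − x_{i+1} y_i) is linear in k.
With k=0 it equals 252; the coefficient of k is -32 (from the two edges through S).
So -32·k + 252 = 2·366 = 732 ⇒ k = -15.

-15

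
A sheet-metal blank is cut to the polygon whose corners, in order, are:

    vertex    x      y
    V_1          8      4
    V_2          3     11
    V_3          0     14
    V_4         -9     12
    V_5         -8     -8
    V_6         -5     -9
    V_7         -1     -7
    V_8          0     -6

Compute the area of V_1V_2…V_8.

Σ = (76) + (42) + (126) + (168) + (32) + (26) + (6) + (48) = 524
Area = |Σ|/2 = 262.

262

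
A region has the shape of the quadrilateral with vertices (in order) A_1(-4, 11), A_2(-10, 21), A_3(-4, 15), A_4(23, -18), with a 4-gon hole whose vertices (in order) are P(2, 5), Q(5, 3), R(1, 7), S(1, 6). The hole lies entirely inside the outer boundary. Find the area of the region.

63.5

Outer boundary:
A_1→A_2: (-4)(21) − (-10)(11) = 26
A_2→A_3: (-10)(15) − (-4)(21) = -66
A_3→A_4: (-4)(-18) − (23)(15) = -273
A_4→A_1: (23)(11) − (-4)(-18) = 181
Σ = -132
Area = |Σ|/2 = 66.
Hole:
P→Q: (2)(3) − (5)(5) = -19
Q→R: (5)(7) − (1)(3) = 32
R→S: (1)(6) − (1)(7) = -1
S→P: (1)(5) − (2)(6) = -7
Σ = 5
Area = |Σ|/2 = 2.5.
Net area = 66 − 2.5 = 63.5.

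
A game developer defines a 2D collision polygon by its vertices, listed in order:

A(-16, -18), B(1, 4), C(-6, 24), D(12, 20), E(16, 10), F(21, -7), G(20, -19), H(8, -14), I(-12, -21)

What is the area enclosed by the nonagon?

Σ = (-46) + (48) + (-408) + (-200) + (-322) + (-259) + (-128) + (-336) + (-120) = -1771
Area = |Σ|/2 = 885.5.

885.5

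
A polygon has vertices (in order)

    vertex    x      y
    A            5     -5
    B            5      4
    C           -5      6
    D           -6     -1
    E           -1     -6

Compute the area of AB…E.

Apply the shoelace formula: 2A = Σ (x_i·y_{i+1} − x_{i+1}·y_i), indices taken mod 5.
Σ = (45) + (50) + (41) + (35) + (35) = 206
Area = |Σ|/2 = 103.

103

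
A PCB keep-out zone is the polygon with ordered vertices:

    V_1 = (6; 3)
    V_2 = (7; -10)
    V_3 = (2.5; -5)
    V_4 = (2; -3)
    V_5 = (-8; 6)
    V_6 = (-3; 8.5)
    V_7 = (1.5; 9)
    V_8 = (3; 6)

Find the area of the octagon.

117.625

Apply the shoelace formula: 2A = Σ (x_i·y_{i+1} − x_{i+1}·y_i), indices taken mod 8.
Cross-terms: -81, -10, 2.5, -12, -50, -39.75, -18, -27  ⇒  Σ = -235.25
Area = |Σ|/2 = 117.625.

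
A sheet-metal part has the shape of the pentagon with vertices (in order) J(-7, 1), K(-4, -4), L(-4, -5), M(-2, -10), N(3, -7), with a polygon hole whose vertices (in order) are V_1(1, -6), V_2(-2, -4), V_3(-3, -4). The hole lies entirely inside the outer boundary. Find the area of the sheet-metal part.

Outer boundary:
Apply the shoelace formula: 2A = Σ (x_i·y_{i+1} − x_{i+1}·y_i), indices taken mod 5.
Cross-terms: 32, 4, 30, 44, -46  ⇒  Σ = 64
Area = |Σ|/2 = 32.
Hole:
Σ = (-16) + (-4) + (22) = 2
Area = |Σ|/2 = 1.
Net area = 32 − 1 = 31.

31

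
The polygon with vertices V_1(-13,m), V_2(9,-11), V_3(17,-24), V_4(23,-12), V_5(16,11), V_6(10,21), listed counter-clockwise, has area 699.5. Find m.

Write out the shoelace sum; only the two edges meeting at V_1 involve m:
2·Area = [(10·m − (-13)·21) + ((-13)·(-11) − 9·m)] + 990
       = 1·m + 1406 = 1399
⇒ m = -7.

-7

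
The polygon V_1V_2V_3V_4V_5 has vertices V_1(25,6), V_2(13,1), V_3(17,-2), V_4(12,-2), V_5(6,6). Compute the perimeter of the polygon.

52

|V_1V_2| = √((-12)² + (-5)²) = √169 = 13
|V_2V_3| = √((4)² + (-3)²) = √25 = 5
|V_3V_4| = √((-5)² + (0)²) = √25 = 5
|V_4V_5| = √((-6)² + (8)²) = √100 = 10
|V_5V_1| = √((19)² + (0)²) = √361 = 19
Perimeter = 13 + 5 + 5 + 10 + 19 = 52.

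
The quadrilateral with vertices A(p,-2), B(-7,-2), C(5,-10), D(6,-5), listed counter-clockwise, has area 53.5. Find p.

6

Write out the shoelace sum; only the two edges meeting at A involve p:
2·Area = [(6·(-2) − p·(-5)) + (p·(-2) − (-7)·(-2))] + 115
       = 3·p + 89 = 107
⇒ p = 6.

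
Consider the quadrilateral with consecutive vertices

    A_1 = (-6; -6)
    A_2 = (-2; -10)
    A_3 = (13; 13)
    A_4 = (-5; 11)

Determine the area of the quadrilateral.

Σ = (48) + (104) + (208) + (96) = 456
Area = |Σ|/2 = 228.

228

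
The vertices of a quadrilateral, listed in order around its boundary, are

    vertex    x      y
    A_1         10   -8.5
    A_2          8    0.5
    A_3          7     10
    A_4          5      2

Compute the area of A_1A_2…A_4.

25.5

Apply the shoelace (surveyor's) formula: 2A = Σ (x_i·y_{i+1} − x_{i+1}·y_i), indices taken mod 4.
Cross-terms: 73, 76.5, -36, -62.5  ⇒  Σ = 51
Area = |Σ|/2 = 25.5.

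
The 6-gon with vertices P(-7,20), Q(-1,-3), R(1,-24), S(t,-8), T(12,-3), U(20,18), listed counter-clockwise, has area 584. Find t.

The doubled signed area Σ (x_i y_{i+1} − x_{i+1} y_i) is linear in t.
With t=0 it equals 958; the coefficient of t is 21 (from the two edges through S).
So 21·t + 958 = 2·584 = 1168 ⇒ t = 10.

10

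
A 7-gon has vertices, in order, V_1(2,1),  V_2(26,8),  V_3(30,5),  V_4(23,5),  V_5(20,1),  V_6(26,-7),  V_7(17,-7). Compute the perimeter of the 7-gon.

78

|V_1V_2| = √((24)² + (7)²) = √625 = 25
|V_2V_3| = √((4)² + (-3)²) = √25 = 5
|V_3V_4| = √((-7)² + (0)²) = √49 = 7
|V_4V_5| = √((-3)² + (-4)²) = √25 = 5
|V_5V_6| = √((6)² + (-8)²) = √100 = 10
|V_6V_7| = √((-9)² + (0)²) = √81 = 9
|V_7V_1| = √((-15)² + (8)²) = √289 = 17
Perimeter = 25 + 5 + 7 + 5 + 10 + 9 + 17 = 78.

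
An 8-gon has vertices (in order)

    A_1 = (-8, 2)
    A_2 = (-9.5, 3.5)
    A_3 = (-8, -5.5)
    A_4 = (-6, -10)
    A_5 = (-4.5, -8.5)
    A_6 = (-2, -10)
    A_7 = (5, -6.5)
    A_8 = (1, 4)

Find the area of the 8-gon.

137.875

Apply the surveyor's formula: 2A = Σ (x_i·y_{i+1} − x_{i+1}·y_i), indices taken mod 8.
Cross-terms: -9, 80.25, 47, 6, 28, 63, 26.5, 34  ⇒  Σ = 275.75
Area = |Σ|/2 = 137.875.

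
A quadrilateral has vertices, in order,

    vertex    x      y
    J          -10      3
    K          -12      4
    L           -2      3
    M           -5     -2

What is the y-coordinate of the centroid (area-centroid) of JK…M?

Apply the shoelace (surveyor's) formula. First the cross-terms c_i = x_i·y_{i+1} − x_{i+1}·y_i:
  -4, -28, 19, -35  ⇒  2A = -48, A = -24.
Then Σ (y_i + y_{i+1})·c_i = -240, so ȳ = -240 / (6·(-24)) = 5/3.

5/3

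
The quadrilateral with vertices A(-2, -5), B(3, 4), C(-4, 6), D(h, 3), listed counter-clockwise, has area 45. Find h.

-5

The doubled signed area Σ (x_i y_{i+1} − x_{i+1} y_i) is linear in h.
With h=0 it equals 35; the coefficient of h is -11 (from the two edges through D).
So -11·h + 35 = 2·45 = 90 ⇒ h = -5.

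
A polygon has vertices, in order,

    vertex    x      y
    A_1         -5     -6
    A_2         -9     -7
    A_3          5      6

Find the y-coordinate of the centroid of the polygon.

-7/3

Apply Gauss's area formula. First the cross-terms c_i = x_i·y_{i+1} − x_{i+1}·y_i:
  -19, -19, 0  ⇒  2A = -38, A = -19.
Then Σ (y_i + y_{i+1})·c_i = 266, so ȳ = 266 / (6·(-19)) = -7/3.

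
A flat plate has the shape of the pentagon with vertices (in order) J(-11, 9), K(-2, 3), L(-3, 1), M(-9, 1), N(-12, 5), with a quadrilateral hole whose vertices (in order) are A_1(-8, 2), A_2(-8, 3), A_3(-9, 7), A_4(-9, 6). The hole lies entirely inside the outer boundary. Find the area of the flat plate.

43

Outer boundary:
Apply the surveyor's formula: 2A = Σ (x_i·y_{i+1} − x_{i+1}·y_i), indices taken mod 5.
J→K: (-11)(3) − (-2)(9) = -15
K→L: (-2)(1) − (-3)(3) = 7
L→M: (-3)(1) − (-9)(1) = 6
M→N: (-9)(5) − (-12)(1) = -33
N→J: (-12)(9) − (-11)(5) = -53
Σ = -88
Area = |Σ|/2 = 44.
Hole:
Cross-terms: -8, -29, 9, 30  ⇒  Σ = 2
Area = |Σ|/2 = 1.
Net area = 44 − 1 = 43.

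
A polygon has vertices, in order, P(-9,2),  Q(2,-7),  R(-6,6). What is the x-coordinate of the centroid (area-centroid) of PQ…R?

-13/3

Apply the surveyor's formula. First the cross-terms c_i = x_i·y_{i+1} − x_{i+1}·y_i:
  59, -30, 42  ⇒  2A = 71, A = 35.5.
Then Σ (x_i + x_{i+1})·c_i = -923, so x̄ = -923 / (6·35.5) = -13/3.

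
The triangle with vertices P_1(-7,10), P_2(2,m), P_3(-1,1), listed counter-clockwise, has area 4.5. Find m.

-5

Write out the shoelace sum; only the two edges meeting at P_2 involve m:
2·Area = [((-7)·m − 2·10) + (2·1 − (-1)·m)] + -3
       = -6·m + -21 = 9
⇒ m = -5.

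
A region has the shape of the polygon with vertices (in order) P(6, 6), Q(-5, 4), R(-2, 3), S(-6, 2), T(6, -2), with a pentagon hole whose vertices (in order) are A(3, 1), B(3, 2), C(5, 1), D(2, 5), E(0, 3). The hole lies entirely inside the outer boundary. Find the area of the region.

46.5

Outer boundary:
Apply Gauss's area formula: 2A = Σ (x_i·y_{i+1} − x_{i+1}·y_i), indices taken mod 5.
Cross-terms: 54, -7, 14, 0, 48  ⇒  Σ = 109
Area = |Σ|/2 = 54.5.
Hole:
Apply the shoelace formula: 2A = Σ (x_i·y_{i+1} − x_{i+1}·y_i), indices taken mod 5.
Σ = (3) + (-7) + (23) + (6) + (-9) = 16
Area = |Σ|/2 = 8.
Net area = 54.5 − 8 = 46.5.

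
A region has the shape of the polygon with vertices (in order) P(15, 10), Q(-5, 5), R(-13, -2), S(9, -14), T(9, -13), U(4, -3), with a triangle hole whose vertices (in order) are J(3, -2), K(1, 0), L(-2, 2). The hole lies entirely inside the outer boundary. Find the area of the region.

Outer boundary:
Apply the surveyor's formula: 2A = Σ (x_i·y_{i+1} − x_{i+1}·y_i), indices taken mod 6.
P→Q: (15)(5) − (-5)(10) = 125
Q→R: (-5)(-2) − (-13)(5) = 75
R→S: (-13)(-14) − (9)(-2) = 200
S→T: (9)(-13) − (9)(-14) = 9
T→U: (9)(-3) − (4)(-13) = 25
U→P: (4)(10) − (15)(-3) = 85
Σ = 519
Area = |Σ|/2 = 259.5.
Hole:
Σ = (2) + (2) + (-2) = 2
Area = |Σ|/2 = 1.
Net area = 259.5 − 1 = 258.5.

258.5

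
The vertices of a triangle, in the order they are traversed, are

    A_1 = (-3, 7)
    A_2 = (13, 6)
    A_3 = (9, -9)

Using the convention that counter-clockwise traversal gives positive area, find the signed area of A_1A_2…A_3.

-122

A_1→A_2: (-3)(6) − (13)(7) = -109
A_2→A_3: (13)(-9) − (9)(6) = -171
A_3→A_1: (9)(7) − (-3)(-9) = 36
Σ = -244
Signed area = Σ/2 = -122 (negative ⇒ clockwise traversal).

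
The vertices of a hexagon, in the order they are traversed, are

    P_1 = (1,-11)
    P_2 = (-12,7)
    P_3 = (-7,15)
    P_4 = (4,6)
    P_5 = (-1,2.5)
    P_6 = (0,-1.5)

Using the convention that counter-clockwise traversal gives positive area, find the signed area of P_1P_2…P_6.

-169.5

P_1→P_2: (1)(7) − (-12)(-11) = -125
P_2→P_3: (-12)(15) − (-7)(7) = -131
P_3→P_4: (-7)(6) − (4)(15) = -102
P_4→P_5: (4)(2.5) − (-1)(6) = 16
P_5→P_6: (-1)(-1.5) − (0)(2.5) = 1.5
P_6→P_1: (0)(-11) − (1)(-1.5) = 1.5
Σ = -339
Signed area = Σ/2 = -169.5 (negative ⇒ clockwise traversal).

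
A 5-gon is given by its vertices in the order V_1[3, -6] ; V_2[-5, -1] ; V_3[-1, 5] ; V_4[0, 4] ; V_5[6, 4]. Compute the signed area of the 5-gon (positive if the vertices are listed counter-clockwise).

-67.5

V_1→V_2: (3)(-1) − (-5)(-6) = -33
V_2→V_3: (-5)(5) − (-1)(-1) = -26
V_3→V_4: (-1)(4) − (0)(5) = -4
V_4→V_5: (0)(4) − (6)(4) = -24
V_5→V_1: (6)(-6) − (3)(4) = -48
Σ = -135
Signed area = Σ/2 = -67.5 (negative ⇒ clockwise traversal).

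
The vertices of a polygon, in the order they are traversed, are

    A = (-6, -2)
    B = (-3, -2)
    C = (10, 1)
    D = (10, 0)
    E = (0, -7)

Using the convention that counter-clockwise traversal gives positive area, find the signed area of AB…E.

Apply the shoelace formula: 2A = Σ (x_i·y_{i+1} − x_{i+1}·y_i), indices taken mod 5.
A→B: (-6)(-2) − (-3)(-2) = 6
B→C: (-3)(1) − (10)(-2) = 17
C→D: (10)(0) − (10)(1) = -10
D→E: (10)(-7) − (0)(0) = -70
E→A: (0)(-2) − (-6)(-7) = -42
Σ = -99
Signed area = Σ/2 = -49.5 (negative ⇒ clockwise traversal).

-49.5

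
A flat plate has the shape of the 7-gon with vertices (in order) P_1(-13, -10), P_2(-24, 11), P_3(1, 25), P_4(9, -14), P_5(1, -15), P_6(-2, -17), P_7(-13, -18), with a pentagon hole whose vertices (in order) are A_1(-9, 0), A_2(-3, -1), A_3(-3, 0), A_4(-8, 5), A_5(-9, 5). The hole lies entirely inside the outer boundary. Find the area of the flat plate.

Outer boundary:
Apply the surveyor's formula: 2A = Σ (x_i·y_{i+1} − x_{i+1}·y_i), indices taken mod 7.
Σ = (-383) + (-611) + (-239) + (-121) + (-47) + (-185) + (-104) = -1690
Area = |Σ|/2 = 845.
Hole:
Σ = (9) + (-3) + (-15) + (5) + (45) = 41
Area = |Σ|/2 = 20.5.
Net area = 845 − 20.5 = 824.5.

824.5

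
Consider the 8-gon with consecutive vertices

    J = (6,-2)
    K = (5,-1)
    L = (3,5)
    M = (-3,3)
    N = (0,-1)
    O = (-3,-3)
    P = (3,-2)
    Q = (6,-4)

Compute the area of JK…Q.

J→K: (6)(-1) − (5)(-2) = 4
K→L: (5)(5) − (3)(-1) = 28
L→M: (3)(3) − (-3)(5) = 24
M→N: (-3)(-1) − (0)(3) = 3
N→O: (0)(-3) − (-3)(-1) = -3
O→P: (-3)(-2) − (3)(-3) = 15
P→Q: (3)(-4) − (6)(-2) = 0
Q→J: (6)(-2) − (6)(-4) = 12
Σ = 83
Area = |Σ|/2 = 41.5.

41.5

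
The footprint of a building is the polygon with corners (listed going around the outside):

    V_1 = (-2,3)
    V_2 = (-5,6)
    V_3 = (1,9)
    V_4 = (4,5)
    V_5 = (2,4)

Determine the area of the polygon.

Σ = (3) + (-51) + (-31) + (6) + (14) = -59
Area = |Σ|/2 = 29.5.

29.5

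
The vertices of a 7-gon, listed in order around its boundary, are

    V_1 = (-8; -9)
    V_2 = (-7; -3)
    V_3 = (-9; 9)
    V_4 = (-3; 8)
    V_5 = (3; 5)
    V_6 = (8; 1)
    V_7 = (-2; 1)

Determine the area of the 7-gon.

Apply the shoelace (surveyor's) formula: 2A = Σ (x_i·y_{i+1} − x_{i+1}·y_i), indices taken mod 7.
Σ = (-39) + (-90) + (-45) + (-39) + (-37) + (10) + (26) = -214
Area = |Σ|/2 = 107.

107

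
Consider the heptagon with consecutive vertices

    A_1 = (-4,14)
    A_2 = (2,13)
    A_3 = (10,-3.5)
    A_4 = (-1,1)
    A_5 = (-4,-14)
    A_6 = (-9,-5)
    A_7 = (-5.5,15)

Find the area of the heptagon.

A_1→A_2: (-4)(13) − (2)(14) = -80
A_2→A_3: (2)(-3.5) − (10)(13) = -137
A_3→A_4: (10)(1) − (-1)(-3.5) = 6.5
A_4→A_5: (-1)(-14) − (-4)(1) = 18
A_5→A_6: (-4)(-5) − (-9)(-14) = -106
A_6→A_7: (-9)(15) − (-5.5)(-5) = -162.5
A_7→A_1: (-5.5)(14) − (-4)(15) = -17
Σ = -478
Area = |Σ|/2 = 239.

239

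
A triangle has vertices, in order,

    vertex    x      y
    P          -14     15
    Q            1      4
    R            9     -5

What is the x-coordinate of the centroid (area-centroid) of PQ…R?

Apply the shoelace (surveyor's) formula. First the cross-terms c_i = x_i·y_{i+1} − x_{i+1}·y_i:
  -71, -41, 65  ⇒  2A = -47, A = -23.5.
Then Σ (x_i + x_{i+1})·c_i = 188, so x̄ = 188 / (6·(-23.5)) = -4/3.

-4/3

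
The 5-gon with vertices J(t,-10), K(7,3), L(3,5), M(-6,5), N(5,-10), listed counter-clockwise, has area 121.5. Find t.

9

The doubled signed area Σ (x_i y_{i+1} − x_{i+1} y_i) is linear in t.
With t=0 it equals 126; the coefficient of t is 13 (from the two edges through J).
So 13·t + 126 = 2·121.5 = 243 ⇒ t = 9.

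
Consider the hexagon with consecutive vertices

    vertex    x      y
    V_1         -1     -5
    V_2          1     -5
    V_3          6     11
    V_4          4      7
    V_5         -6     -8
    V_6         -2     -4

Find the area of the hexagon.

36.5

Apply the shoelace (surveyor's) formula: 2A = Σ (x_i·y_{i+1} − x_{i+1}·y_i), indices taken mod 6.
Σ = (10) + (41) + (-2) + (10) + (8) + (6) = 73
Area = |Σ|/2 = 36.5.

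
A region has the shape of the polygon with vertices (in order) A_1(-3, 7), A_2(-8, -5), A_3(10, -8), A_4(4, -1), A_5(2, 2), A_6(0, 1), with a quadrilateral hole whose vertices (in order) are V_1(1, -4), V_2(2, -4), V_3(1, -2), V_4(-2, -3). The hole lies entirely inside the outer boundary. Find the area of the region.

Outer boundary:
Apply the surveyor's formula: 2A = Σ (x_i·y_{i+1} − x_{i+1}·y_i), indices taken mod 6.
Σ = (71) + (114) + (22) + (10) + (2) + (3) = 222
Area = |Σ|/2 = 111.
Hole:
Apply the surveyor's formula: 2A = Σ (x_i·y_{i+1} − x_{i+1}·y_i), indices taken mod 4.
V_1→V_2: (1)(-4) − (2)(-4) = 4
V_2→V_3: (2)(-2) − (1)(-4) = 0
V_3→V_4: (1)(-3) − (-2)(-2) = -7
V_4→V_1: (-2)(-4) − (1)(-3) = 11
Σ = 8
Area = |Σ|/2 = 4.
Net area = 111 − 4 = 107.

107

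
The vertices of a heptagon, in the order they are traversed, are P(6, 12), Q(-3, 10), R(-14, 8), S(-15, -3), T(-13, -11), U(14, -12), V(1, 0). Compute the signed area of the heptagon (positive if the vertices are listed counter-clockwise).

Apply Gauss's area formula: 2A = Σ (x_i·y_{i+1} − x_{i+1}·y_i), indices taken mod 7.
P→Q: (6)(10) − (-3)(12) = 96
Q→R: (-3)(8) − (-14)(10) = 116
R→S: (-14)(-3) − (-15)(8) = 162
S→T: (-15)(-11) − (-13)(-3) = 126
T→U: (-13)(-12) − (14)(-11) = 310
U→V: (14)(0) − (1)(-12) = 12
V→P: (1)(12) − (6)(0) = 12
Σ = 834
Signed area = Σ/2 = 417 (positive ⇒ counter-clockwise traversal).

417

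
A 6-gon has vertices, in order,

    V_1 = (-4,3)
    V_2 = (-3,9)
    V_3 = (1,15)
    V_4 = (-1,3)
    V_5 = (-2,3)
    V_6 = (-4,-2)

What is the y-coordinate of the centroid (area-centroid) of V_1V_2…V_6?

641/96

Apply the shoelace (surveyor's) formula. First the cross-terms c_i = x_i·y_{i+1} − x_{i+1}·y_i:
  -27, -54, 18, 3, 16, -20  ⇒  2A = -64, A = -32.
Then Σ (y_i + y_{i+1})·c_i = -1282, so ȳ = -1282 / (6·(-32)) = 641/96.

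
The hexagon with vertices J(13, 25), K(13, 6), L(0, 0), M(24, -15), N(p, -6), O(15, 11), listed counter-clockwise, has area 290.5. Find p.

25

Write out the shoelace sum; only the two edges meeting at N involve p:
2·Area = [(24·(-6) − p·(-15)) + (p·11 − 15·(-6))] + -15
       = 26·p + -69 = 581
⇒ p = 25.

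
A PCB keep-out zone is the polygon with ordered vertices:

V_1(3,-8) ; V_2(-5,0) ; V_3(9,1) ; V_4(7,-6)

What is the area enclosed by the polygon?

72

Apply Gauss's area formula: 2A = Σ (x_i·y_{i+1} − x_{i+1}·y_i), indices taken mod 4.
Cross-terms: -40, -5, -61, -38  ⇒  Σ = -144
Area = |Σ|/2 = 72.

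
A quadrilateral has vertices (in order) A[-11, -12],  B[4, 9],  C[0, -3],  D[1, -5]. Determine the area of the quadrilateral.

63.5

Σ = (-51) + (-12) + (3) + (-67) = -127
Area = |Σ|/2 = 63.5.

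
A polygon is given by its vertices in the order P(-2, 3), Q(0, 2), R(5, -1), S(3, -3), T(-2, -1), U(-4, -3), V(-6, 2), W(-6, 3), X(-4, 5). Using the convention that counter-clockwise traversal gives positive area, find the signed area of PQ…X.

Apply the surveyor's formula: 2A = Σ (x_i·y_{i+1} − x_{i+1}·y_i), indices taken mod 9.
Σ = (-4) + (-10) + (-12) + (-9) + (2) + (-26) + (-6) + (-18) + (-2) = -85
Signed area = Σ/2 = -42.5 (negative ⇒ clockwise traversal).

-42.5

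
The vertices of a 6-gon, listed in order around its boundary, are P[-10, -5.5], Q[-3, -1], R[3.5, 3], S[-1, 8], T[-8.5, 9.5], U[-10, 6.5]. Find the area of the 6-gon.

118.625

Apply the shoelace (surveyor's) formula: 2A = Σ (x_i·y_{i+1} − x_{i+1}·y_i), indices taken mod 6.
P→Q: (-10)(-1) − (-3)(-5.5) = -6.5
Q→R: (-3)(3) − (3.5)(-1) = -5.5
R→S: (3.5)(8) − (-1)(3) = 31
S→T: (-1)(9.5) − (-8.5)(8) = 58.5
T→U: (-8.5)(6.5) − (-10)(9.5) = 39.75
U→P: (-10)(-5.5) − (-10)(6.5) = 120
Σ = 237.25
Area = |Σ|/2 = 118.625.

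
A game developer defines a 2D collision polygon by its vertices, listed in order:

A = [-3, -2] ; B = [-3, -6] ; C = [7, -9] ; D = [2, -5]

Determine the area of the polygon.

Apply the shoelace (surveyor's) formula: 2A = Σ (x_i·y_{i+1} − x_{i+1}·y_i), indices taken mod 4.
A→B: (-3)(-6) − (-3)(-2) = 12
B→C: (-3)(-9) − (7)(-6) = 69
C→D: (7)(-5) − (2)(-9) = -17
D→A: (2)(-2) − (-3)(-5) = -19
Σ = 45
Area = |Σ|/2 = 22.5.

22.5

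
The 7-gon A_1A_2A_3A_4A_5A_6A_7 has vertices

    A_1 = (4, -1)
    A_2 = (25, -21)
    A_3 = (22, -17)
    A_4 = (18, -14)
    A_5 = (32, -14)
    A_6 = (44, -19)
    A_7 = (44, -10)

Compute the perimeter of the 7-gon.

|A_1A_2| = √((21)² + (-20)²) = √841 = 29
|A_2A_3| = √((-3)² + (4)²) = √25 = 5
|A_3A_4| = √((-4)² + (3)²) = √25 = 5
|A_4A_5| = √((14)² + (0)²) = √196 = 14
|A_5A_6| = √((12)² + (-5)²) = √169 = 13
|A_6A_7| = √((0)² + (9)²) = √81 = 9
|A_7A_1| = √((-40)² + (9)²) = √1681 = 41
Perimeter = 29 + 5 + 5 + 14 + 13 + 9 + 41 = 116.

116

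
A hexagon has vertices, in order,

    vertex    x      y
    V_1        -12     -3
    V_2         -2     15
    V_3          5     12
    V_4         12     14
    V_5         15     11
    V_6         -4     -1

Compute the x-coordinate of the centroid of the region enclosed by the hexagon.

Apply the shoelace formula. First the cross-terms c_i = x_i·y_{i+1} − x_{i+1}·y_i:
  -186, -99, -74, -78, 29, 0  ⇒  2A = -408, A = -204.
Then Σ (x_i + x_{i+1})·c_i = -738, so x̄ = -738 / (6·(-204)) = 41/68.

41/68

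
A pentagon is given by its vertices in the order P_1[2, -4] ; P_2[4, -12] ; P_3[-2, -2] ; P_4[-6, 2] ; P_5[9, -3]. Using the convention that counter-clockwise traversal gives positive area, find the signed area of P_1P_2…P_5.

-43

Apply the shoelace (surveyor's) formula: 2A = Σ (x_i·y_{i+1} − x_{i+1}·y_i), indices taken mod 5.
Σ = (-8) + (-32) + (-16) + (0) + (-30) = -86
Signed area = Σ/2 = -43 (negative ⇒ clockwise traversal).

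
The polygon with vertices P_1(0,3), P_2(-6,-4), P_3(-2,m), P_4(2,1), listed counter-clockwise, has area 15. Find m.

The doubled signed area Σ (x_i y_{i+1} − x_{i+1} y_i) is linear in m.
With m=0 it equals 14; the coefficient of m is -8 (from the two edges through P_3).
So -8·m + 14 = 2·15 = 30 ⇒ m = -2.

-2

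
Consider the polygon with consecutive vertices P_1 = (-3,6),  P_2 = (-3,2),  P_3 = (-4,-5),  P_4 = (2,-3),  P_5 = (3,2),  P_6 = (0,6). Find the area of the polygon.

Σ = (12) + (23) + (22) + (13) + (18) + (18) = 106
Area = |Σ|/2 = 53.

53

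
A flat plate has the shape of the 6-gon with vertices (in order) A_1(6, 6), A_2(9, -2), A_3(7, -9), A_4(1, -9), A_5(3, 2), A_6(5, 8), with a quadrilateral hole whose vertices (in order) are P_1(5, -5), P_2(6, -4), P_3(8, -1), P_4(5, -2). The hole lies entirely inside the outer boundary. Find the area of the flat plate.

Outer boundary:
Apply the shoelace (surveyor's) formula: 2A = Σ (x_i·y_{i+1} − x_{i+1}·y_i), indices taken mod 6.
Cross-terms: -66, -67, -54, 29, 14, -18  ⇒  Σ = -162
Area = |Σ|/2 = 81.
Hole:
P_1→P_2: (5)(-4) − (6)(-5) = 10
P_2→P_3: (6)(-1) − (8)(-4) = 26
P_3→P_4: (8)(-2) − (5)(-1) = -11
P_4→P_1: (5)(-5) − (5)(-2) = -15
Σ = 10
Area = |Σ|/2 = 5.
Net area = 81 − 5 = 76.

76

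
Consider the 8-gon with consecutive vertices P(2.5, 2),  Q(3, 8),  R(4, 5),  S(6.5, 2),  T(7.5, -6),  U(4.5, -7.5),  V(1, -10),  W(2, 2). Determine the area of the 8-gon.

63.625

Σ = (14) + (-17) + (-24.5) + (-54) + (-29.25) + (-37.5) + (22) + (-1) = -127.25
Area = |Σ|/2 = 63.625.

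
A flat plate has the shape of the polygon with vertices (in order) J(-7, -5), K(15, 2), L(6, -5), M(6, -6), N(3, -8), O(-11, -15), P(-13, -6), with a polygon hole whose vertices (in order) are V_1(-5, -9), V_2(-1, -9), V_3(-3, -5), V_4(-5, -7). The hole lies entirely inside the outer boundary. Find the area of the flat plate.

140.5

Outer boundary:
J→K: (-7)(2) − (15)(-5) = 61
K→L: (15)(-5) − (6)(2) = -87
L→M: (6)(-6) − (6)(-5) = -6
M→N: (6)(-8) − (3)(-6) = -30
N→O: (3)(-15) − (-11)(-8) = -133
O→P: (-11)(-6) − (-13)(-15) = -129
P→J: (-13)(-5) − (-7)(-6) = 23
Σ = -301
Area = |Σ|/2 = 150.5.
Hole:
Apply the shoelace (surveyor's) formula: 2A = Σ (x_i·y_{i+1} − x_{i+1}·y_i), indices taken mod 4.
Σ = (36) + (-22) + (-4) + (10) = 20
Area = |Σ|/2 = 10.
Net area = 150.5 − 10 = 140.5.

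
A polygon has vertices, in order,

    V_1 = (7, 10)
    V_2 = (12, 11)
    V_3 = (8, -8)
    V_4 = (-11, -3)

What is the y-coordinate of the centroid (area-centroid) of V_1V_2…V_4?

141/214

Apply the surveyor's formula. First the cross-terms c_i = x_i·y_{i+1} − x_{i+1}·y_i:
  -43, -184, -112, -89  ⇒  2A = -428, A = -214.
Then Σ (y_i + y_{i+1})·c_i = -846, so ȳ = -846 / (6·(-214)) = 141/214.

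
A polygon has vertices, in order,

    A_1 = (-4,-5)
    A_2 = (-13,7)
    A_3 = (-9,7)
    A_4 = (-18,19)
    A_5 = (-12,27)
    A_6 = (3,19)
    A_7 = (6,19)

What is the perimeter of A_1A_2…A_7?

|A_1A_2| = √((-9)² + (12)²) = √225 = 15
|A_2A_3| = √((4)² + (0)²) = √16 = 4
|A_3A_4| = √((-9)² + (12)²) = √225 = 15
|A_4A_5| = √((6)² + (8)²) = √100 = 10
|A_5A_6| = √((15)² + (-8)²) = √289 = 17
|A_6A_7| = √((3)² + (0)²) = √9 = 3
|A_7A_1| = √((-10)² + (-24)²) = √676 = 26
Perimeter = 15 + 4 + 15 + 10 + 17 + 3 + 26 = 90.

90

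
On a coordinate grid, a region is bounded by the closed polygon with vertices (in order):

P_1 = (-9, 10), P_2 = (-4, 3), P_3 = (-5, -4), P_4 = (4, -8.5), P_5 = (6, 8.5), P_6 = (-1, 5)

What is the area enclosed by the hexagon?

Apply Gauss's area formula: 2A = Σ (x_i·y_{i+1} − x_{i+1}·y_i), indices taken mod 6.
Σ = (13) + (31) + (58.5) + (85) + (38.5) + (35) = 261
Area = |Σ|/2 = 130.5.

130.5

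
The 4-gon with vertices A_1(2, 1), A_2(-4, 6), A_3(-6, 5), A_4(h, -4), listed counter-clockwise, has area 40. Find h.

The doubled signed area Σ (x_i y_{i+1} − x_{i+1} y_i) is linear in h.
With h=0 it equals 64; the coefficient of h is -4 (from the two edges through A_4).
So -4·h + 64 = 2·40 = 80 ⇒ h = -4.

-4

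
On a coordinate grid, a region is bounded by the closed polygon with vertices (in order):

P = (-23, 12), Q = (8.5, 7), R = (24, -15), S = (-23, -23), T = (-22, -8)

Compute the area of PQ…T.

Apply the shoelace formula: 2A = Σ (x_i·y_{i+1} − x_{i+1}·y_i), indices taken mod 5.
P→Q: (-23)(7) − (8.5)(12) = -263
Q→R: (8.5)(-15) − (24)(7) = -295.5
R→S: (24)(-23) − (-23)(-15) = -897
S→T: (-23)(-8) − (-22)(-23) = -322
T→P: (-22)(12) − (-23)(-8) = -448
Σ = -2225.5
Area = |Σ|/2 = 1112.75.

1112.75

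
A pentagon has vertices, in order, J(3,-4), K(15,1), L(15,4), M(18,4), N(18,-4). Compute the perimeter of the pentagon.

|JK| = √((12)² + (5)²) = √169 = 13
|KL| = √((0)² + (3)²) = √9 = 3
|LM| = √((3)² + (0)²) = √9 = 3
|MN| = √((0)² + (-8)²) = √64 = 8
|NJ| = √((-15)² + (0)²) = √225 = 15
Perimeter = 13 + 3 + 3 + 8 + 15 = 42.

42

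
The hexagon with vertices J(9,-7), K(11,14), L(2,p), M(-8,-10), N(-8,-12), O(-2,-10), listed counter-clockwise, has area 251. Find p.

Write out the shoelace sum; only the two edges meeting at L involve p:
2·Area = [(11·p − 2·14) + (2·(-10) − (-8)·p)] + 379
       = 19·p + 331 = 502
⇒ p = 9.

9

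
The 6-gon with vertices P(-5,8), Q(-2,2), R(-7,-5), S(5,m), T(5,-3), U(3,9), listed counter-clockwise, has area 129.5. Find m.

-8

Write out the shoelace sum; only the two edges meeting at S involve m:
2·Area = [((-7)·m − 5·(-5)) + (5·(-3) − 5·m)] + 153
       = -12·m + 163 = 259
⇒ m = -8.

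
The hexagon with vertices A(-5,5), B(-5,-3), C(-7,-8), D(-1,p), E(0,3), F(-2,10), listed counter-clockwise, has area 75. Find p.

-8

Write out the shoelace sum; only the two edges meeting at D involve p:
2·Area = [((-7)·p − (-1)·(-8)) + ((-1)·3 − 0·p)] + 105
       = -7·p + 94 = 150
⇒ p = -8.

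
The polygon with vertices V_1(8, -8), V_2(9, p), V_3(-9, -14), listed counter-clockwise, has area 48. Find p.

-2

Write out the shoelace sum; only the two edges meeting at V_2 involve p:
2·Area = [(8·p − 9·(-8)) + (9·(-14) − (-9)·p)] + 184
       = 17·p + 130 = 96
⇒ p = -2.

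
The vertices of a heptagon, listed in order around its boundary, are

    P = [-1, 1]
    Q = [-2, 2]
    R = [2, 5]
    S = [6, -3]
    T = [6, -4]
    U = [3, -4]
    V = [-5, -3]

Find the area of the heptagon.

Apply the shoelace (surveyor's) formula: 2A = Σ (x_i·y_{i+1} − x_{i+1}·y_i), indices taken mod 7.
P→Q: (-1)(2) − (-2)(1) = 0
Q→R: (-2)(5) − (2)(2) = -14
R→S: (2)(-3) − (6)(5) = -36
S→T: (6)(-4) − (6)(-3) = -6
T→U: (6)(-4) − (3)(-4) = -12
U→V: (3)(-3) − (-5)(-4) = -29
V→P: (-5)(1) − (-1)(-3) = -8
Σ = -105
Area = |Σ|/2 = 52.5.

52.5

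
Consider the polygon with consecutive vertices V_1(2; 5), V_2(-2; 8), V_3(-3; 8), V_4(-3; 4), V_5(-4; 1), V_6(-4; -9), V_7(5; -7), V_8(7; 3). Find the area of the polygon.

132.5

Apply the surveyor's formula: 2A = Σ (x_i·y_{i+1} − x_{i+1}·y_i), indices taken mod 8.
V_1→V_2: (2)(8) − (-2)(5) = 26
V_2→V_3: (-2)(8) − (-3)(8) = 8
V_3→V_4: (-3)(4) − (-3)(8) = 12
V_4→V_5: (-3)(1) − (-4)(4) = 13
V_5→V_6: (-4)(-9) − (-4)(1) = 40
V_6→V_7: (-4)(-7) − (5)(-9) = 73
V_7→V_8: (5)(3) − (7)(-7) = 64
V_8→V_1: (7)(5) − (2)(3) = 29
Σ = 265
Area = |Σ|/2 = 132.5.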